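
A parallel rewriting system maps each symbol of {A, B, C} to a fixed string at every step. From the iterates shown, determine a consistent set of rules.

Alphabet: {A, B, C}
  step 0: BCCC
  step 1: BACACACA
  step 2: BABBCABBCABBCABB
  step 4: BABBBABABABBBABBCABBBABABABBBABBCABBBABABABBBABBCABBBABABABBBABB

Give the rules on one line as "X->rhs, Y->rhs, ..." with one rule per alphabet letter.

A->BB, B->BA, C->CA

  step 1 ⇒ step 2: BACACACA ⇒ BA·BB·CA·BB·CA·BB·CA·BB
    A ↦ BB
    B ↦ BA
    C ↦ CA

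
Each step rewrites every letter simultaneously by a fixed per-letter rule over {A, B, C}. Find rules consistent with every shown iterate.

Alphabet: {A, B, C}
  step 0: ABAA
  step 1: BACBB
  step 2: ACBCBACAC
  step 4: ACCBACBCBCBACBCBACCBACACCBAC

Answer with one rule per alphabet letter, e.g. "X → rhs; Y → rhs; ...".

  step 1 ⇒ step 2: BACBB ⇒ AC·B·CB·AC·AC
    A ↦ B
    B ↦ AC
    C ↦ CB

A->B, B->AC, C->CB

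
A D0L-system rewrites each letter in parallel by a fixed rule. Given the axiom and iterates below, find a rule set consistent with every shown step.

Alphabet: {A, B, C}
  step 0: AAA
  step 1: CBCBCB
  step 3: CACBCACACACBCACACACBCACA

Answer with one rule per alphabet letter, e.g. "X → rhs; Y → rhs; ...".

A->CB, B->CC, C->CA

  step 0 ⇒ step 1: AAA ⇒ CB·CB·CB
    A ↦ CB
    B ↦ CC  (constrained at step 1)
    C ↦ CA  (constrained at step 1)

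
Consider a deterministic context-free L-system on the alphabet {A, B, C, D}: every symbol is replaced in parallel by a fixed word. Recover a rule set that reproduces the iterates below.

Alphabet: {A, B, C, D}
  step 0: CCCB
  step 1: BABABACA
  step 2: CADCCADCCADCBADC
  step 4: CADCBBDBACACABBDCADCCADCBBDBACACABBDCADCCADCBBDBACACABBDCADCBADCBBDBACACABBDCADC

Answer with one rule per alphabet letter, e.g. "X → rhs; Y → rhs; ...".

  step 1 ⇒ step 2: BABABACA ⇒ CA·DC·CA·DC·CA·DC·BA·DC
    A ↦ DC
    B ↦ CA
    C ↦ BA
    D ↦ BBD  (constrained at step 2)

A->DC, B->CA, C->BA, D->BBD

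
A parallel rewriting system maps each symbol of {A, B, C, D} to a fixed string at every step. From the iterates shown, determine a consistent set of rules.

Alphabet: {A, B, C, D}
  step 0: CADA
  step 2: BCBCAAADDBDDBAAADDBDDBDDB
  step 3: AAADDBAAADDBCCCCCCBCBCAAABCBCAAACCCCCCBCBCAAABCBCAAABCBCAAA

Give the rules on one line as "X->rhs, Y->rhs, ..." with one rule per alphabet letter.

  step 2 ⇒ step 3: BCBCAAADDBDDBAAADDBDDBDDB ⇒ AAA·DDB·AAA·DDB·CC·CC·CC·BC·BC·AAA·BC·BC·AAA·CC·CC·CC·BC·BC·AAA·BC·BC·AAA·BC·BC·AAA
    A ↦ CC
    B ↦ AAA
    C ↦ DDB
    D ↦ BC

A->CC, B->AAA, C->DDB, D->BC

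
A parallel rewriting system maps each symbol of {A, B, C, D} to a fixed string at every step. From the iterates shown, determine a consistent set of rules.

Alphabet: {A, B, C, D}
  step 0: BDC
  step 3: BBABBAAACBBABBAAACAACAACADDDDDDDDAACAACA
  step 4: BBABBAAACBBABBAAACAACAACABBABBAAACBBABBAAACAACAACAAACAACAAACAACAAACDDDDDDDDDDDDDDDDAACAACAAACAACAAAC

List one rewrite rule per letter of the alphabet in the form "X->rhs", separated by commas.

  step 3 ⇒ step 4: BBABBAAACBBABBAAACAACAACADDDDDDDDAACAACA ⇒ BBA·BBA·AAC·BBA·BBA·AAC·AAC·AAC·A·BBA·BBA·AAC·BBA·BBA·AAC·AAC·AAC·A·AAC·AAC·A·AAC·AAC·A·AAC·DD·DD·DD·DD·DD·DD·DD·DD·AAC·AAC·A·AAC·AAC·A·AAC
    A ↦ AAC
    B ↦ BBA
    C ↦ A
    D ↦ DD

A->AAC, B->BBA, C->A, D->DD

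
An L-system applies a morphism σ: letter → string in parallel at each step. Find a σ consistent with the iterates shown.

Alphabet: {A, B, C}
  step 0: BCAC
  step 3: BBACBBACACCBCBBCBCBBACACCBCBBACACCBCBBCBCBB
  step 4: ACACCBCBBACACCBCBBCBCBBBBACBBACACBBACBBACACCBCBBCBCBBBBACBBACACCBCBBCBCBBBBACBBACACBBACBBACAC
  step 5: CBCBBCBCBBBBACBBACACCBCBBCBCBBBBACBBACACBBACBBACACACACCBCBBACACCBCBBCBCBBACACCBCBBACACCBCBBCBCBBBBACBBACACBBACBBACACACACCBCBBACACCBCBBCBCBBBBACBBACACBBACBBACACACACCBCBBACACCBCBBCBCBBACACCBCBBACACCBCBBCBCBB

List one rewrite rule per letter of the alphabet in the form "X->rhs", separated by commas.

  step 4 ⇒ step 5: ACACCBCBBACACCBCBBCBCBBBBACBBACACBBACBBACACCBCBBCBCBBBBACBBACACCBCBBCBCBBBBACBBACACBBACBBACAC ⇒ CBC·BB·CBC·BB·BB·AC·BB·AC·AC·CBC·BB·CBC·BB·BB·AC·BB·AC·AC·BB·AC·BB·AC·AC·AC·AC·CBC·BB·AC·AC·CBC·BB·CBC·BB·AC·AC·CBC·BB·AC·AC·CBC·BB·CBC·BB·BB·AC·BB·AC·AC·BB·AC·BB·AC·AC·AC·AC·CBC·BB·AC·AC·CBC·BB·CBC·BB·BB·AC·BB·AC·AC·BB·AC·BB·AC·AC·AC·AC·CBC·BB·AC·AC·CBC·BB·CBC·BB·AC·AC·CBC·BB·AC·AC·CBC·BB·CBC·BB
    A ↦ CBC
    B ↦ AC
    C ↦ BB

A->CBC, B->AC, C->BB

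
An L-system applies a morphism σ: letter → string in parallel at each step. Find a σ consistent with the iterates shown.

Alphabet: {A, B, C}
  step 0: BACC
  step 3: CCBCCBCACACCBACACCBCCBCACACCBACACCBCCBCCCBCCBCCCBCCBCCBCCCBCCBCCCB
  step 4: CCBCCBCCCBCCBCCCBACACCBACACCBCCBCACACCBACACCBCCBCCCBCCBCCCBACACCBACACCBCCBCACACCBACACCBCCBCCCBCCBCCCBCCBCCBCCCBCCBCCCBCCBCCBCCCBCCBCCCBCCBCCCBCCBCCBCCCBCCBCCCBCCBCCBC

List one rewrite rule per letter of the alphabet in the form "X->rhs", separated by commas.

  step 3 ⇒ step 4: CCBCCBCACACCBACACCBCCBCACACCBACACCBCCBCCCBCCBCCCBCCBCCBCCCBCCBCCCB ⇒ CCB·CCB·C·CCB·CCB·C·CCB·ACA·CCB·ACA·CCB·CCB·C·ACA·CCB·ACA·CCB·CCB·C·CCB·CCB·C·CCB·ACA·CCB·ACA·CCB·CCB·C·ACA·CCB·ACA·CCB·CCB·C·CCB·CCB·C·CCB·CCB·CCB·C·CCB·CCB·C·CCB·CCB·CCB·C·CCB·CCB·C·CCB·CCB·C·CCB·CCB·CCB·C·CCB·CCB·C·CCB·CCB·CCB·C
    A ↦ ACA
    B ↦ C
    C ↦ CCB

A->ACA, B->C, C->CCB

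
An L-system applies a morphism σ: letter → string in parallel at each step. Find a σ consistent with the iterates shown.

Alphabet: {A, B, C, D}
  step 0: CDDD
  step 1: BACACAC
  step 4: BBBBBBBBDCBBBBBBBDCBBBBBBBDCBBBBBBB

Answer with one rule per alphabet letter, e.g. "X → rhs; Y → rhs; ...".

  step 0 ⇒ step 1: CDDD ⇒ B·AC·AC·AC
    C ↦ B
    D ↦ AC
    A ↦ DC  (constrained at step 1)
    B ↦ BB  (constrained at step 1)

A->DC, B->BB, C->B, D->AC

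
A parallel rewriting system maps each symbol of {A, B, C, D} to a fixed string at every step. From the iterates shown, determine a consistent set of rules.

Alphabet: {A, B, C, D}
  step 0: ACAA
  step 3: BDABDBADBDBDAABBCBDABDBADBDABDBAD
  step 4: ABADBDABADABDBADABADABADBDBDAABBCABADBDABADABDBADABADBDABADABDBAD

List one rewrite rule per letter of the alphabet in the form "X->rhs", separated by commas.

A->BD, B->A, C->BBC, D->BAD

  step 3 ⇒ step 4: BDABDBADBDBDAABBCBDABDBADBDABDBAD ⇒ A·BAD·BD·A·BAD·A·BD·BAD·A·BAD·A·BAD·BD·BD·A·A·BBC·A·BAD·BD·A·BAD·A·BD·BAD·A·BAD·BD·A·BAD·A·BD·BAD
    A ↦ BD
    B ↦ A
    C ↦ BBC
    D ↦ BAD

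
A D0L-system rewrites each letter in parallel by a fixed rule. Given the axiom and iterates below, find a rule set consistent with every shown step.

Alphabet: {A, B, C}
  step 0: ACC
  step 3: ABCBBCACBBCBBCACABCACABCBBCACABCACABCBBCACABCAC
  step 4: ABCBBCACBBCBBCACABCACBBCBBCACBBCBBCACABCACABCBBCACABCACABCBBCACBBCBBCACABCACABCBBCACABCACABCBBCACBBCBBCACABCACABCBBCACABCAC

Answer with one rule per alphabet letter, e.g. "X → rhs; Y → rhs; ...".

A->ABC, B->BBC, C->AC

  step 3 ⇒ step 4: ABCBBCACBBCBBCACABCACABCBBCACABCACABCBBCACABCAC ⇒ ABC·BBC·AC·BBC·BBC·AC·ABC·AC·BBC·BBC·AC·BBC·BBC·AC·ABC·AC·ABC·BBC·AC·ABC·AC·ABC·BBC·AC·BBC·BBC·AC·ABC·AC·ABC·BBC·AC·ABC·AC·ABC·BBC·AC·BBC·BBC·AC·ABC·AC·ABC·BBC·AC·ABC·AC
    A ↦ ABC
    B ↦ BBC
    C ↦ AC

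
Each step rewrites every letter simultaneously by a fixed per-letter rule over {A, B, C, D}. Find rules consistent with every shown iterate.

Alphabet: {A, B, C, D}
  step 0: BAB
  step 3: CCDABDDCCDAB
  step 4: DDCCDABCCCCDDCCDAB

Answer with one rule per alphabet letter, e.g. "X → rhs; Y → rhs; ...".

  step 3 ⇒ step 4: CCDABDDCCDAB ⇒ D·D·CC·D·AB·CC·CC·D·D·CC·D·AB
    A ↦ D
    B ↦ AB
    C ↦ D
    D ↦ CC

A->D, B->AB, C->D, D->CC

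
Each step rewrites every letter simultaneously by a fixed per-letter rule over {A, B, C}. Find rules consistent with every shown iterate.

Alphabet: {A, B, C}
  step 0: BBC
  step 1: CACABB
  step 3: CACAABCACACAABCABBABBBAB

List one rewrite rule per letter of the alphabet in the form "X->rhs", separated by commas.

A->AB, B->CA, C->BB

  step 0 ⇒ step 1: BBC ⇒ CA·CA·BB
    B ↦ CA
    C ↦ BB
    A ↦ AB  (constrained at step 1)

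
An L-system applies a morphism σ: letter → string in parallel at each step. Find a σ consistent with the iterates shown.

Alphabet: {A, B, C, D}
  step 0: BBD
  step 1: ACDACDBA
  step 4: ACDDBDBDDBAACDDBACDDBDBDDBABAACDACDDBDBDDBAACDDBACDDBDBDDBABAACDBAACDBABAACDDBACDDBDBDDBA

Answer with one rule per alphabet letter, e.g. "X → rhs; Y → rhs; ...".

A->DB, B->ACD, C->DD, D->BA

  step 0 ⇒ step 1: BBD ⇒ ACD·ACD·BA
    B ↦ ACD
    D ↦ BA
    A ↦ DB  (constrained at step 1)
    C ↦ DD  (constrained at step 1)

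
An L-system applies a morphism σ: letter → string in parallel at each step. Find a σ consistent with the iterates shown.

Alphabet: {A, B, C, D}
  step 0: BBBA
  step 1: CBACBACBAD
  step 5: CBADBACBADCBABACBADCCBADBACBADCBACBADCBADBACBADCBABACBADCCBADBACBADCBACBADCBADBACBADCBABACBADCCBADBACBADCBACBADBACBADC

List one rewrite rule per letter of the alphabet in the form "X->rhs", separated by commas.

A->D, B->CBA, C->BA, D->C

  step 0 ⇒ step 1: BBBA ⇒ CBA·CBA·CBA·D
    A ↦ D
    B ↦ CBA
    C ↦ BA  (constrained at step 1)
    D ↦ C  (constrained at step 1)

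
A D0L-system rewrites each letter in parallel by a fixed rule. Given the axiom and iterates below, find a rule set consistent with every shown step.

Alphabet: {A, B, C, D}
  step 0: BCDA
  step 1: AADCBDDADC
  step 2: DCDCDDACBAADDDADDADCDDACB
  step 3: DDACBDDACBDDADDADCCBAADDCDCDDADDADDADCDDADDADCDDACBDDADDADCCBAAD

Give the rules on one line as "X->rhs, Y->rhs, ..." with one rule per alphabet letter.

  step 2 ⇒ step 3: DCDCDDACBAADDDADDADCDDACB ⇒ DDA·CB·DDA·CB·DDA·DDA·DC·CB·AAD·DC·DC·DDA·DDA·DDA·DC·DDA·DDA·DC·DDA·CB·DDA·DDA·DC·CB·AAD
    A ↦ DC
    B ↦ AAD
    C ↦ CB
    D ↦ DDA

A->DC, B->AAD, C->CB, D->DDA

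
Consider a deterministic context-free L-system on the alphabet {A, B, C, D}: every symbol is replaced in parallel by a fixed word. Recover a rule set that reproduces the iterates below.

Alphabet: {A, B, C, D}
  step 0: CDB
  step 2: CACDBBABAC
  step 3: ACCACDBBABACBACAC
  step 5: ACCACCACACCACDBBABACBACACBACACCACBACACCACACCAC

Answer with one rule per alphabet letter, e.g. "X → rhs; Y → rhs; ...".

A->C, B->BA, C->AC, D->DB

  step 2 ⇒ step 3: CACDBBABAC ⇒ AC·C·AC·DB·BA·BA·C·BA·C·AC
    A ↦ C
    B ↦ BA
    C ↦ AC
    D ↦ DB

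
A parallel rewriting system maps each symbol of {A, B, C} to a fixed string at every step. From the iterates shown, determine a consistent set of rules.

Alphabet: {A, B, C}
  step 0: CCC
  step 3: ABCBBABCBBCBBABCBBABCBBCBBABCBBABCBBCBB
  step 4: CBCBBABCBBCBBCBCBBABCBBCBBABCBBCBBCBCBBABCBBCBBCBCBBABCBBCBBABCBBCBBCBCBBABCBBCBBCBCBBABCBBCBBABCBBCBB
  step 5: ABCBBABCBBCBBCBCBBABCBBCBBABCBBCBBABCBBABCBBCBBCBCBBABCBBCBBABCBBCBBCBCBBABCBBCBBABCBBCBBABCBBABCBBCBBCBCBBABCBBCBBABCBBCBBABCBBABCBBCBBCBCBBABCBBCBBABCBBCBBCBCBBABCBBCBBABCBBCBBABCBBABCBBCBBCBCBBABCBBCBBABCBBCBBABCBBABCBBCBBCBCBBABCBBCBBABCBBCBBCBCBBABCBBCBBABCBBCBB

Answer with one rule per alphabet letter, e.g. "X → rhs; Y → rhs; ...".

A->CB, B->CBB, C->AB

  step 4 ⇒ step 5: CBCBBABCBBCBBCBCBBABCBBCBBABCBBCBBCBCBBABCBBCBBCBCBBABCBBCBBABCBBCBBCBCBBABCBBCBBCBCBBABCBBCBBABCBBCBB ⇒ AB·CBB·AB·CBB·CBB·CB·CBB·AB·CBB·CBB·AB·CBB·CBB·AB·CBB·AB·CBB·CBB·CB·CBB·AB·CBB·CBB·AB·CBB·CBB·CB·CBB·AB·CBB·CBB·AB·CBB·CBB·AB·CBB·AB·CBB·CBB·CB·CBB·AB·CBB·CBB·AB·CBB·CBB·AB·CBB·AB·CBB·CBB·CB·CBB·AB·CBB·CBB·AB·CBB·CBB·CB·CBB·AB·CBB·CBB·AB·CBB·CBB·AB·CBB·AB·CBB·CBB·CB·CBB·AB·CBB·CBB·AB·CBB·CBB·AB·CBB·AB·CBB·CBB·CB·CBB·AB·CBB·CBB·AB·CBB·CBB·CB·CBB·AB·CBB·CBB·AB·CBB·CBB
    A ↦ CB
    B ↦ CBB
    C ↦ AB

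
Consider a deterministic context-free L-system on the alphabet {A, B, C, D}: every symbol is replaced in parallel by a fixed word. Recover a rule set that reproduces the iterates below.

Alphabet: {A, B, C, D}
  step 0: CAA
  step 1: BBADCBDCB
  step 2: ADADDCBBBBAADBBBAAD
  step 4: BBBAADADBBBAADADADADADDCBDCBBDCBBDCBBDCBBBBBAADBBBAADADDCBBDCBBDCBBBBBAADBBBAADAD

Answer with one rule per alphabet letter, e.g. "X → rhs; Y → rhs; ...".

A->DCB, B->AD, C->BBA, D->B

  step 1 ⇒ step 2: BBADCBDCB ⇒ AD·AD·DCB·B·BBA·AD·B·BBA·AD
    A ↦ DCB
    B ↦ AD
    C ↦ BBA
    D ↦ B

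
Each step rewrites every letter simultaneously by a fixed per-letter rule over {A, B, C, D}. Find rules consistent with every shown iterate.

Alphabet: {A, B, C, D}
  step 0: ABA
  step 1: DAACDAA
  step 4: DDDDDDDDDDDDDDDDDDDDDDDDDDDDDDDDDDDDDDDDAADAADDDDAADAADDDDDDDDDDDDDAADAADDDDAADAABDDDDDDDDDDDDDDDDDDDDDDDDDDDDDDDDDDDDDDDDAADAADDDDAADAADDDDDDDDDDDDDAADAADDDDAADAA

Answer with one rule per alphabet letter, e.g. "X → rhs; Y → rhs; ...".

  step 0 ⇒ step 1: ABA ⇒ DAA·C·DAA
    A ↦ DAA
    B ↦ C
    C ↦ B  (constrained at step 1)
    D ↦ DDD  (constrained at step 1)

A->DAA, B->C, C->B, D->DDD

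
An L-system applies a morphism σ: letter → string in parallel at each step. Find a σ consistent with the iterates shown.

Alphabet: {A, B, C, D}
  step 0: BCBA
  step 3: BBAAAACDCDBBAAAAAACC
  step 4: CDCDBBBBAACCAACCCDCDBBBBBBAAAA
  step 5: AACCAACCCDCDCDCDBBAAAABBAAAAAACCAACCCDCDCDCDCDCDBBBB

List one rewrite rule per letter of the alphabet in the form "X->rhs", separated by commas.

A->B, B->CD, C->AA, D->CC

  step 4 ⇒ step 5: CDCDBBBBAACCAACCCDCDBBBBBBAAAA ⇒ AA·CC·AA·CC·CD·CD·CD·CD·B·B·AA·AA·B·B·AA·AA·AA·CC·AA·CC·CD·CD·CD·CD·CD·CD·B·B·B·B
    A ↦ B
    B ↦ CD
    C ↦ AA
    D ↦ CC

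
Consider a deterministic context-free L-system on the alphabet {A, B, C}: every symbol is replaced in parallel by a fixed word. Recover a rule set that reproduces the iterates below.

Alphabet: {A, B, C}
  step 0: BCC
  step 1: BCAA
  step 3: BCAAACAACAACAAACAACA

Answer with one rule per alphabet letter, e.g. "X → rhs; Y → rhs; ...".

A->AAC, B->BC, C->A

  step 0 ⇒ step 1: BCC ⇒ BC·A·A
    B ↦ BC
    C ↦ A
    A ↦ AAC  (constrained at step 1)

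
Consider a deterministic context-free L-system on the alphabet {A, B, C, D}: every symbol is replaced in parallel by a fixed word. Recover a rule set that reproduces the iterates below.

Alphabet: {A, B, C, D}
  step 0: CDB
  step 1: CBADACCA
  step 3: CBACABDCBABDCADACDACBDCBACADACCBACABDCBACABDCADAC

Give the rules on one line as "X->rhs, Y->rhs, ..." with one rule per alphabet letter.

  step 0 ⇒ step 1: CDB ⇒ CBA·DAC·CA
    B ↦ CA
    C ↦ CBA
    D ↦ DAC
    A ↦ BD  (constrained at step 1)

A->BD, B->CA, C->CBA, D->DAC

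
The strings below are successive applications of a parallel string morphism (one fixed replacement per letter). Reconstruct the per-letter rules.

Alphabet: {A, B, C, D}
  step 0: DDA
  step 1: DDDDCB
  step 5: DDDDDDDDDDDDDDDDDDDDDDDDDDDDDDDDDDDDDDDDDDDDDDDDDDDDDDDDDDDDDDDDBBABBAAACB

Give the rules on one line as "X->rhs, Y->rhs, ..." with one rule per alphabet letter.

A->CB, B->A, C->BB, D->DD

  step 0 ⇒ step 1: DDA ⇒ DD·DD·CB
    A ↦ CB
    D ↦ DD
    B ↦ A  (constrained at step 1)
    C ↦ BB  (constrained at step 1)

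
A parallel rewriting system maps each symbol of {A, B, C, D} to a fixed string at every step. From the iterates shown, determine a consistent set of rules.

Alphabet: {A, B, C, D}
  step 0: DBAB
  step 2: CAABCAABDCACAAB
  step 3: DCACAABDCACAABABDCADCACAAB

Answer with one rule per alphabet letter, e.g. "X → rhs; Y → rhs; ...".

A->CA, B->AB, C->D, D->AB

  step 2 ⇒ step 3: CAABCAABDCACAAB ⇒ D·CA·CA·AB·D·CA·CA·AB·AB·D·CA·D·CA·CA·AB
    A ↦ CA
    B ↦ AB
    C ↦ D
    D ↦ AB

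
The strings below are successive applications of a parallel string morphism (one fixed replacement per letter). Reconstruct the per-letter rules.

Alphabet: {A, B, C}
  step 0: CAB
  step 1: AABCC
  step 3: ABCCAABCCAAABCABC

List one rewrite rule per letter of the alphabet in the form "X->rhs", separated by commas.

  step 0 ⇒ step 1: CAB ⇒ A·ABC·C
    A ↦ ABC
    B ↦ C
    C ↦ A

A->ABC, B->C, C->A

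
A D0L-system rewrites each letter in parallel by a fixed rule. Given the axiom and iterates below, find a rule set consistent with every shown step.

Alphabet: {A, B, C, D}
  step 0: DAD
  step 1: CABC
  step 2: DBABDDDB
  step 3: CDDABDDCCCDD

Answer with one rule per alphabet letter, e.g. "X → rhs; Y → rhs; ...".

A->AB, B->DD, C->DB, D->C

  step 2 ⇒ step 3: DBABDDDB ⇒ C·DD·AB·DD·C·C·C·DD
    A ↦ AB
    B ↦ DD
    D ↦ C
  step 1 ⇒ step 2: CABC ⇒ DB·AB·DD·DB
    C ↦ DB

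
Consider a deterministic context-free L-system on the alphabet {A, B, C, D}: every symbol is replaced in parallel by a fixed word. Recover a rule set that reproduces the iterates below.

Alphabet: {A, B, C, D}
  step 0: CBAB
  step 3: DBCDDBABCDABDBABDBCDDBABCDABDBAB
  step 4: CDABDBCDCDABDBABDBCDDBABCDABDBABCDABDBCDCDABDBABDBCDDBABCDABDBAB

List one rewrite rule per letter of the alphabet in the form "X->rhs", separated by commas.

A->DB, B->AB, C->DB, D->CD

  step 3 ⇒ step 4: DBCDDBABCDABDBABDBCDDBABCDABDBAB ⇒ CD·AB·DB·CD·CD·AB·DB·AB·DB·CD·DB·AB·CD·AB·DB·AB·CD·AB·DB·CD·CD·AB·DB·AB·DB·CD·DB·AB·CD·AB·DB·AB
    A ↦ DB
    B ↦ AB
    C ↦ DB
    D ↦ CD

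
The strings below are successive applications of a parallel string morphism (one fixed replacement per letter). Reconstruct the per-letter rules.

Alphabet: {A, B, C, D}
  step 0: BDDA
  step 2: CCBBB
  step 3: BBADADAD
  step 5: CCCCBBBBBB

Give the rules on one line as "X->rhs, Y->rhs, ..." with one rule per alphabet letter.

  step 2 ⇒ step 3: CCBBB ⇒ B·B·AD·AD·AD
    B ↦ AD
    C ↦ B
    A ↦ C  (constrained at step 0)
    D ↦ C  (constrained at step 0)

A->C, B->AD, C->B, D->C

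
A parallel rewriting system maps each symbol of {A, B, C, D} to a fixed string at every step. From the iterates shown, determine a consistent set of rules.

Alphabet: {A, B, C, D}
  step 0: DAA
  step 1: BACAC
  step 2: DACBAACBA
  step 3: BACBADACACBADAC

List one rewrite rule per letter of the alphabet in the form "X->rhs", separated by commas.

  step 2 ⇒ step 3: DACBAACBA ⇒ B·AC·BA·D·AC·AC·BA·D·AC
    A ↦ AC
    B ↦ D
    C ↦ BA
    D ↦ B

A->AC, B->D, C->BA, D->B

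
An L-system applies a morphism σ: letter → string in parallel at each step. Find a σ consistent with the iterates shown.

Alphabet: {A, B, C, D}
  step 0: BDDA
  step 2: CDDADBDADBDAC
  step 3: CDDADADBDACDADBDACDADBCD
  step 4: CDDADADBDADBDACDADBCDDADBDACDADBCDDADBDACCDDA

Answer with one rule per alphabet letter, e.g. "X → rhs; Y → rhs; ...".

  step 3 ⇒ step 4: CDDADADBDACDADBDACDADBCD ⇒ CD·DA·DA·DB·DA·DB·DA·C·DA·DB·CD·DA·DB·DA·C·DA·DB·CD·DA·DB·DA·C·CD·DA
    A ↦ DB
    B ↦ C
    C ↦ CD
    D ↦ DA

A->DB, B->C, C->CD, D->DA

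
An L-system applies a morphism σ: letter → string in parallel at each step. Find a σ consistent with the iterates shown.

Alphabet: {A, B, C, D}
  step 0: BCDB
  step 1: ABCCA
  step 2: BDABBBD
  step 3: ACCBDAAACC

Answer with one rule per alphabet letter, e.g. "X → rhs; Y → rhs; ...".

  step 2 ⇒ step 3: BDABBBD ⇒ A·CC·BD·A·A·A·CC
    A ↦ BD
    B ↦ A
    D ↦ CC
  step 0 ⇒ step 1: BCDB ⇒ A·B·CC·A
    C ↦ B

A->BD, B->A, C->B, D->CC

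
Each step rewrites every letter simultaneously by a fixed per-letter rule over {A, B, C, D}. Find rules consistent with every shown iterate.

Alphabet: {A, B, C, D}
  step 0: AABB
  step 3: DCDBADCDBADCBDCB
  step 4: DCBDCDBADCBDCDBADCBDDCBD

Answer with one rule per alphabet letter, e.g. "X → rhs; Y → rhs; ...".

A->BA, B->D, C->B, D->DC

  step 3 ⇒ step 4: DCDBADCDBADCBDCB ⇒ DC·B·DC·D·BA·DC·B·DC·D·BA·DC·B·D·DC·B·D
    A ↦ BA
    B ↦ D
    C ↦ B
    D ↦ DC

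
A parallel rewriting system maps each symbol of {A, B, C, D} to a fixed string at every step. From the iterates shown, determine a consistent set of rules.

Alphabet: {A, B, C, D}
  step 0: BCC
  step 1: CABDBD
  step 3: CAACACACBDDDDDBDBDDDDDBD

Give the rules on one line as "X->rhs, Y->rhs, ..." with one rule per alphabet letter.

A->DD, B->CA, C->BD, D->AC

  step 0 ⇒ step 1: BCC ⇒ CA·BD·BD
    B ↦ CA
    C ↦ BD
    A ↦ DD  (constrained at step 1)
    D ↦ AC  (constrained at step 1)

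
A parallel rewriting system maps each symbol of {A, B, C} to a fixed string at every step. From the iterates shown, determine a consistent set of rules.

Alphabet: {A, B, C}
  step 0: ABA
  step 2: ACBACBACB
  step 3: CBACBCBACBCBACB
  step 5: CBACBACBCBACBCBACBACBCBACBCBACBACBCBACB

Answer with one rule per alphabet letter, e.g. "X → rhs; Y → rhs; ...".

A->CB, B->CB, C->A

  step 2 ⇒ step 3: ACBACBACB ⇒ CB·A·CB·CB·A·CB·CB·A·CB
    A ↦ CB
    B ↦ CB
    C ↦ A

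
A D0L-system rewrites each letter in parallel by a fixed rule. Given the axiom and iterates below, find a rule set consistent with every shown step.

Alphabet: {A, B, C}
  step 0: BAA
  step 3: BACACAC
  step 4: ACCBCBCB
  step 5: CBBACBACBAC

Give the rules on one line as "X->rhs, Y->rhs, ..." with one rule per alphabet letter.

  step 4 ⇒ step 5: ACCBCBCB ⇒ C·B·B·AC·B·AC·B·AC
    A ↦ C
    B ↦ AC
    C ↦ B

A->C, B->AC, C->B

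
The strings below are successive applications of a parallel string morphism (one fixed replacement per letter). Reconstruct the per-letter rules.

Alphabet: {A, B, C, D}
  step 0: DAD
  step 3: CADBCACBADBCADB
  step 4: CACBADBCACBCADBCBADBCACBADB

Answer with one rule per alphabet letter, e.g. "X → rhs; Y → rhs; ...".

  step 3 ⇒ step 4: CADBCACBADBCADB ⇒ CA·CB·A·DB·CA·CB·CA·DB·CB·A·DB·CA·CB·A·DB
    A ↦ CB
    B ↦ DB
    C ↦ CA
    D ↦ A

A->CB, B->DB, C->CA, D->A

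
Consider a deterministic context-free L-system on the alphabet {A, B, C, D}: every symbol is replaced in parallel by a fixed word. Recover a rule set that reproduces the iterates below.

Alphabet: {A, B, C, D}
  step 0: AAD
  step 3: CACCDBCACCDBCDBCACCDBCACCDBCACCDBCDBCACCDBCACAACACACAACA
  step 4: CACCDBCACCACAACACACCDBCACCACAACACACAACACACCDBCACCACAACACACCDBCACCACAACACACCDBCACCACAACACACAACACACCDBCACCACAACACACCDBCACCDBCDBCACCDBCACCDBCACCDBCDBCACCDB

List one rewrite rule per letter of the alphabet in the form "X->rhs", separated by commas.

  step 3 ⇒ step 4: CACCDBCACCDBCDBCACCDBCACCDBCACCDBCDBCACCDBCACAACACACAACA ⇒ CAC·CDB·CAC·CAC·AA·CA·CAC·CDB·CAC·CAC·AA·CA·CAC·AA·CA·CAC·CDB·CAC·CAC·AA·CA·CAC·CDB·CAC·CAC·AA·CA·CAC·CDB·CAC·CAC·AA·CA·CAC·AA·CA·CAC·CDB·CAC·CAC·AA·CA·CAC·CDB·CAC·CDB·CDB·CAC·CDB·CAC·CDB·CAC·CDB·CDB·CAC·CDB
    A ↦ CDB
    B ↦ CA
    C ↦ CAC
    D ↦ AA

A->CDB, B->CA, C->CAC, D->AA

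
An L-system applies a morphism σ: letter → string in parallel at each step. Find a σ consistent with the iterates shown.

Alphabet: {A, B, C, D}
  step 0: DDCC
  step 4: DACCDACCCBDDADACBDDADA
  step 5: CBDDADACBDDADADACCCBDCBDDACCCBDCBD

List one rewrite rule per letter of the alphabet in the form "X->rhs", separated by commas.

A->BD, B->C, C->DA, D->C

  step 4 ⇒ step 5: DACCDACCCBDDADACBDDADA ⇒ C·BD·DA·DA·C·BD·DA·DA·DA·C·C·C·BD·C·BD·DA·C·C·C·BD·C·BD
    A ↦ BD
    B ↦ C
    C ↦ DA
    D ↦ C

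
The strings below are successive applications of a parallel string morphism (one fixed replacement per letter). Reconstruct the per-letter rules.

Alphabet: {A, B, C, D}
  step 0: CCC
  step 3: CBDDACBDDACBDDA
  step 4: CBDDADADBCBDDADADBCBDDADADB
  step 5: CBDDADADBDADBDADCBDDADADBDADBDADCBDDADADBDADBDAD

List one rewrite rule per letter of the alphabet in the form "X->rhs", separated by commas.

A->DB, B->D, C->CB, D->DA

  step 4 ⇒ step 5: CBDDADADBCBDDADADBCBDDADADB ⇒ CB·D·DA·DA·DB·DA·DB·DA·D·CB·D·DA·DA·DB·DA·DB·DA·D·CB·D·DA·DA·DB·DA·DB·DA·D
    A ↦ DB
    B ↦ D
    C ↦ CB
    D ↦ DA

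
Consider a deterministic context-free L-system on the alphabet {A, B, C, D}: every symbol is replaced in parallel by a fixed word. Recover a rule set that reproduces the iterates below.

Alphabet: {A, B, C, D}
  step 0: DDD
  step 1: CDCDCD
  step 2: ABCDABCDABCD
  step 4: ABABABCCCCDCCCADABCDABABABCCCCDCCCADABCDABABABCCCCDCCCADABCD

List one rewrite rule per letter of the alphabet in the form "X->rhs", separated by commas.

A->CCC, B->AD, C->AB, D->CD

  step 1 ⇒ step 2: CDCDCD ⇒ AB·CD·AB·CD·AB·CD
    C ↦ AB
    D ↦ CD
    A ↦ CCC  (constrained at step 2)
    B ↦ AD  (constrained at step 2)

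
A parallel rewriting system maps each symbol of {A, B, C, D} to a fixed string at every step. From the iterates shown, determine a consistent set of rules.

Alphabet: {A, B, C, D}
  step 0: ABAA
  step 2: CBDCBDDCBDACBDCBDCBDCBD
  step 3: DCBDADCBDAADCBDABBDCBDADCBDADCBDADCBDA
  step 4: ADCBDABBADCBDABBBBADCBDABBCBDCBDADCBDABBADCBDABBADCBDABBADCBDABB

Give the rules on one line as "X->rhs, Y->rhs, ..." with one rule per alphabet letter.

  step 3 ⇒ step 4: DCBDADCBDAADCBDABBDCBDADCBDADCBDADCBDA ⇒ A·D·CBD·A·BB·A·D·CBD·A·BB·BB·A·D·CBD·A·BB·CBD·CBD·A·D·CBD·A·BB·A·D·CBD·A·BB·A·D·CBD·A·BB·A·D·CBD·A·BB
    A ↦ BB
    B ↦ CBD
    C ↦ D
    D ↦ A

A->BB, B->CBD, C->D, D->A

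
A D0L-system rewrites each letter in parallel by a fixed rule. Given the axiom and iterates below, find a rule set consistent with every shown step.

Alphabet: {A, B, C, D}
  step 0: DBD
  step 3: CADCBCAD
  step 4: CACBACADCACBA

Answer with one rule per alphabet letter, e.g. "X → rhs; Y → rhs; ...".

A->CB, B->D, C->CA, D->A

  step 3 ⇒ step 4: CADCBCAD ⇒ CA·CB·A·CA·D·CA·CB·A
    A ↦ CB
    B ↦ D
    C ↦ CA
    D ↦ A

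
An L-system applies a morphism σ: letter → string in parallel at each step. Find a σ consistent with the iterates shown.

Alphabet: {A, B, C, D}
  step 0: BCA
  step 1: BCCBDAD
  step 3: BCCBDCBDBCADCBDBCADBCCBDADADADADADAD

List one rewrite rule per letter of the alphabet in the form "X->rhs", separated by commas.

  step 0 ⇒ step 1: BCA ⇒ BC·CBD·AD
    A ↦ AD
    B ↦ BC
    C ↦ CBD
    D ↦ AD  (constrained at step 1)

A->AD, B->BC, C->CBD, D->AD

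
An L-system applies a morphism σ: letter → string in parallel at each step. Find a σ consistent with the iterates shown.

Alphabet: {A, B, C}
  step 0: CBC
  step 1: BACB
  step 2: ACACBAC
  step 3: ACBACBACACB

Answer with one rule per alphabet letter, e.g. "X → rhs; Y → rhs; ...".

A->AC, B->AC, C->B

  step 2 ⇒ step 3: ACACBAC ⇒ AC·B·AC·B·AC·AC·B
    A ↦ AC
    B ↦ AC
    C ↦ B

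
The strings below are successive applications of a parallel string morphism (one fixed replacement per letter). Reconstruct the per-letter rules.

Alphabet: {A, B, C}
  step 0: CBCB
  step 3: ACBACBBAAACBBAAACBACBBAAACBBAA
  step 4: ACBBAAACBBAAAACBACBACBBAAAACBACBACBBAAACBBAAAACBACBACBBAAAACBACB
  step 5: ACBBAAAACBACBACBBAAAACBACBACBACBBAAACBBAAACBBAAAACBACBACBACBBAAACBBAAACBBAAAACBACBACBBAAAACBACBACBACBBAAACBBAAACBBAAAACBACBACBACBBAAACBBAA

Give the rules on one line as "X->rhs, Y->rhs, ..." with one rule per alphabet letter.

  step 4 ⇒ step 5: ACBBAAACBBAAAACBACBACBBAAAACBACBACBBAAACBBAAAACBACBACBBAAAACBACB ⇒ ACB·BA·A·A·ACB·ACB·ACB·BA·A·A·ACB·ACB·ACB·ACB·BA·A·ACB·BA·A·ACB·BA·A·A·ACB·ACB·ACB·ACB·BA·A·ACB·BA·A·ACB·BA·A·A·ACB·ACB·ACB·BA·A·A·ACB·ACB·ACB·ACB·BA·A·ACB·BA·A·ACB·BA·A·A·ACB·ACB·ACB·ACB·BA·A·ACB·BA·A
    A ↦ ACB
    B ↦ A
    C ↦ BA

A->ACB, B->A, C->BA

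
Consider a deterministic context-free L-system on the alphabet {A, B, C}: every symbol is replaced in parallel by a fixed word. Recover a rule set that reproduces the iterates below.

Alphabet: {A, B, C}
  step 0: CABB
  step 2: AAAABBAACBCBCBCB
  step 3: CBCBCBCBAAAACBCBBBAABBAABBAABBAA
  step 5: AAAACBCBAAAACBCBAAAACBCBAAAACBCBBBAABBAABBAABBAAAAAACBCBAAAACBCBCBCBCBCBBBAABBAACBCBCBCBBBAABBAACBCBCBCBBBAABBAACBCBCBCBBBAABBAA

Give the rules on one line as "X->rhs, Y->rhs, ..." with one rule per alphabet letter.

A->CB, B->AA, C->BB

  step 2 ⇒ step 3: AAAABBAACBCBCBCB ⇒ CB·CB·CB·CB·AA·AA·CB·CB·BB·AA·BB·AA·BB·AA·BB·AA
    A ↦ CB
    B ↦ AA
    C ↦ BB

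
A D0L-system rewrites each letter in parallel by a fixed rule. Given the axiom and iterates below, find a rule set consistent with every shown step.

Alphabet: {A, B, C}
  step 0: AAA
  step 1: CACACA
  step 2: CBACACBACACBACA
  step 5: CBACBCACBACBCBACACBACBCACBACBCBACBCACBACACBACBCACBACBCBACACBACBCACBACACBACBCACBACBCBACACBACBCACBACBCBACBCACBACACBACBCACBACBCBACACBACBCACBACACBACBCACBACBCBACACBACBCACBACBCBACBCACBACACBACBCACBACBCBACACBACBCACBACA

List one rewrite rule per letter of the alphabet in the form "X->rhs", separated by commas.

  step 1 ⇒ step 2: CACACA ⇒ CBA·CA·CBA·CA·CBA·CA
    A ↦ CA
    C ↦ CBA
    B ↦ CB  (constrained at step 2)

A->CA, B->CB, C->CBA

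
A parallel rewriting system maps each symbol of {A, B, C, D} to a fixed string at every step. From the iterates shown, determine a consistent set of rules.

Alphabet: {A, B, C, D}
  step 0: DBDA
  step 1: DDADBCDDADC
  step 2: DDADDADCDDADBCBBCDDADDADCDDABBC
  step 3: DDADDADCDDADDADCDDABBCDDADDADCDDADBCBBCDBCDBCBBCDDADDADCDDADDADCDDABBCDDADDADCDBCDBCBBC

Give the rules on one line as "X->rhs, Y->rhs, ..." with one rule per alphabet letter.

  step 2 ⇒ step 3: DDADDADCDDADBCBBCDDADDADCDDABBC ⇒ DDA·DDA·DC·DDA·DDA·DC·DDA·BBC·DDA·DDA·DC·DDA·DBC·BBC·DBC·DBC·BBC·DDA·DDA·DC·DDA·DDA·DC·DDA·BBC·DDA·DDA·DC·DBC·DBC·BBC
    A ↦ DC
    B ↦ DBC
    C ↦ BBC
    D ↦ DDA

A->DC, B->DBC, C->BBC, D->DDA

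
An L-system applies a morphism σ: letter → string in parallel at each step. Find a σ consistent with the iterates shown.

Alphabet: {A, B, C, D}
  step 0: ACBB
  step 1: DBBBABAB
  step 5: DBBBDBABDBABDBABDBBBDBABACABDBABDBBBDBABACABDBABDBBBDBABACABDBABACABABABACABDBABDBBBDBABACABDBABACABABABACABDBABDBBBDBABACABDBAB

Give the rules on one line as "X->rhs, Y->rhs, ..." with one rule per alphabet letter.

A->DB, B->AB, C->BB, D->AC

  step 0 ⇒ step 1: ACBB ⇒ DB·BB·AB·AB
    A ↦ DB
    B ↦ AB
    C ↦ BB
    D ↦ AC  (constrained at step 1)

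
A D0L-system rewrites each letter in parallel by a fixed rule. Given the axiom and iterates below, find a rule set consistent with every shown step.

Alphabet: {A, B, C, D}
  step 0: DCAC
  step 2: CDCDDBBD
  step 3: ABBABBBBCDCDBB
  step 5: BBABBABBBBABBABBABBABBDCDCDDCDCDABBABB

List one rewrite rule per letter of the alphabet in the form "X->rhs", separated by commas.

  step 2 ⇒ step 3: CDCDDBBD ⇒ A·BB·A·BB·BB·CD·CD·BB
    B ↦ CD
    C ↦ A
    D ↦ BB
    A ↦ D  (constrained at step 0)

A->D, B->CD, C->A, D->BB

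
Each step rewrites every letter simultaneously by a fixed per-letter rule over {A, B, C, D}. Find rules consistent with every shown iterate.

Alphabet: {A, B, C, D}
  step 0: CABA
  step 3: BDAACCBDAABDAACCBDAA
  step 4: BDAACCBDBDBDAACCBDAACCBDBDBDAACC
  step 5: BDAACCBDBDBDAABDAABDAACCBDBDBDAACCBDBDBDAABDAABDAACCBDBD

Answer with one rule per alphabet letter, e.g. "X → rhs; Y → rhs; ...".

A->C, B->BD, C->BD, D->AA

  step 4 ⇒ step 5: BDAACCBDBDBDAACCBDAACCBDBDBDAACC ⇒ BD·AA·C·C·BD·BD·BD·AA·BD·AA·BD·AA·C·C·BD·BD·BD·AA·C·C·BD·BD·BD·AA·BD·AA·BD·AA·C·C·BD·BD
    A ↦ C
    B ↦ BD
    C ↦ BD
    D ↦ AA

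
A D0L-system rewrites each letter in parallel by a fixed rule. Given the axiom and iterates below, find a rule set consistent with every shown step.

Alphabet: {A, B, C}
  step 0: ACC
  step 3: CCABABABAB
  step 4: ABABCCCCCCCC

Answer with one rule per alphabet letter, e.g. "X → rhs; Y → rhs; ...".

A->C, B->C, C->AB

  step 3 ⇒ step 4: CCABABABAB ⇒ AB·AB·C·C·C·C·C·C·C·C
    A ↦ C
    B ↦ C
    C ↦ AB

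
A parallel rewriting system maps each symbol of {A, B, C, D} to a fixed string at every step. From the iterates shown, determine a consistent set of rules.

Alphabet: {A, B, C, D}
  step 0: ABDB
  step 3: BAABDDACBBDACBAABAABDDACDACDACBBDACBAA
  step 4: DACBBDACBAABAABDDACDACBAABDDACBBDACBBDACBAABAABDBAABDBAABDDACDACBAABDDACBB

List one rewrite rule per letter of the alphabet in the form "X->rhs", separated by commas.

  step 3 ⇒ step 4: BAABDDACBBDACBAABAABDDACDACDACBBDACBAA ⇒ DAC·B·B·DAC·BAA·BAA·B·D·DAC·DAC·BAA·B·D·DAC·B·B·DAC·B·B·DAC·BAA·BAA·B·D·BAA·B·D·BAA·B·D·DAC·DAC·BAA·B·D·DAC·B·B
    A ↦ B
    B ↦ DAC
    C ↦ D
    D ↦ BAA

A->B, B->DAC, C->D, D->BAA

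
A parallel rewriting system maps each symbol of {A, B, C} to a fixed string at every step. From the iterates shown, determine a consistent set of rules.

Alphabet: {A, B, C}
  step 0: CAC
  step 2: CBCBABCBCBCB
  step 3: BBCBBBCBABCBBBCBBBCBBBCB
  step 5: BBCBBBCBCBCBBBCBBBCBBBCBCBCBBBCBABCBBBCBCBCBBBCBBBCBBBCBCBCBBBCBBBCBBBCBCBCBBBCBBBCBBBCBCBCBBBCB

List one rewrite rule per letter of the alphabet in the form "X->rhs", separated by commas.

A->AB, B->CB, C->BB

  step 2 ⇒ step 3: CBCBABCBCBCB ⇒ BB·CB·BB·CB·AB·CB·BB·CB·BB·CB·BB·CB
    A ↦ AB
    B ↦ CB
    C ↦ BB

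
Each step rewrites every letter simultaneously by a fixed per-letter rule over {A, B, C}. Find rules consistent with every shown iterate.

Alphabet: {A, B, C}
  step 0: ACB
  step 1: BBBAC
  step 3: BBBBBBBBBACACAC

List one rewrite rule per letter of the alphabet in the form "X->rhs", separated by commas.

  step 0 ⇒ step 1: ACB ⇒ BB·B·AC
    A ↦ BB
    B ↦ AC
    C ↦ B

A->BB, B->AC, C->B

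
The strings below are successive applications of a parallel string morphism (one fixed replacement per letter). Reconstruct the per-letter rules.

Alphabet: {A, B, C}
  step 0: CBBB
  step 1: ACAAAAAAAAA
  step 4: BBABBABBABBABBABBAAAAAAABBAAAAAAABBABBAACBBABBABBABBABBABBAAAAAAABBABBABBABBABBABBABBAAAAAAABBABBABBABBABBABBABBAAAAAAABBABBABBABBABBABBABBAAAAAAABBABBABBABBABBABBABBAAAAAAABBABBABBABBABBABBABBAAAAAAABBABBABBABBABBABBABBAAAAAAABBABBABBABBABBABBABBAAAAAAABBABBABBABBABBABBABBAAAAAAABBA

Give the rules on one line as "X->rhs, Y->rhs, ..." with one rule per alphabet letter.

  step 0 ⇒ step 1: CBBB ⇒ AC·AAA·AAA·AAA
    B ↦ AAA
    C ↦ AC
    A ↦ BBA  (constrained at step 1)

A->BBA, B->AAA, C->AC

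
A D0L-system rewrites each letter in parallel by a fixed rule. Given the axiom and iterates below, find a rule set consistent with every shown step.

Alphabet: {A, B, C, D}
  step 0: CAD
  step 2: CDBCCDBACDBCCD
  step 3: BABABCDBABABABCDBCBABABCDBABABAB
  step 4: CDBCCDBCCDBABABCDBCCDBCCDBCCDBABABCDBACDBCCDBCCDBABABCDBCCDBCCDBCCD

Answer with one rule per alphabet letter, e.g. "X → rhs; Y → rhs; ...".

A->BC, B->CD, C->BA, D->BAB

  step 3 ⇒ step 4: BABABCDBABABABCDBCBABABCDBABABAB ⇒ CD·BC·CD·BC·CD·BA·BAB·CD·BC·CD·BC·CD·BC·CD·BA·BAB·CD·BA·CD·BC·CD·BC·CD·BA·BAB·CD·BC·CD·BC·CD·BC·CD
    A ↦ BC
    B ↦ CD
    C ↦ BA
    D ↦ BAB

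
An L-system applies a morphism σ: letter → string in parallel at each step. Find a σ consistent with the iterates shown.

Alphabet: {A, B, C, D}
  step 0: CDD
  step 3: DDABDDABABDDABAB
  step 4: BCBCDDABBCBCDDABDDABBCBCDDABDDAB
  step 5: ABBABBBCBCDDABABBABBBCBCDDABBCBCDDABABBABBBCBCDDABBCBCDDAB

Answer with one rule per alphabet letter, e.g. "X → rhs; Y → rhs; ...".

  step 4 ⇒ step 5: BCBCDDABBCBCDDABDDABBCBCDDABDDAB ⇒ AB·B·AB·B·BC·BC·DD·AB·AB·B·AB·B·BC·BC·DD·AB·BC·BC·DD·AB·AB·B·AB·B·BC·BC·DD·AB·BC·BC·DD·AB
    A ↦ DD
    B ↦ AB
    C ↦ B
    D ↦ BC

A->DD, B->AB, C->B, D->BC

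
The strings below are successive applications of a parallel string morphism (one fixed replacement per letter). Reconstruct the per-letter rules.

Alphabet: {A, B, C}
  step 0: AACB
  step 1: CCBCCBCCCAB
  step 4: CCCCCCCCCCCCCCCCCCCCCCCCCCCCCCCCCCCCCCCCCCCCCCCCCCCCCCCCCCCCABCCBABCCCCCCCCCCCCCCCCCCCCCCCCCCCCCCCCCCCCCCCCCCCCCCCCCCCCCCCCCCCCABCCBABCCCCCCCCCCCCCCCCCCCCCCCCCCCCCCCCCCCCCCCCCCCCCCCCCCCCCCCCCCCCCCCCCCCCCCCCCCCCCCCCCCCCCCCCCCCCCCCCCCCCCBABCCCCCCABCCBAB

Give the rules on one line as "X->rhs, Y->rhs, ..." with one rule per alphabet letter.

A->CCB, B->AB, C->CCC

  step 0 ⇒ step 1: AACB ⇒ CCB·CCB·CCC·AB
    A ↦ CCB
    B ↦ AB
    C ↦ CCC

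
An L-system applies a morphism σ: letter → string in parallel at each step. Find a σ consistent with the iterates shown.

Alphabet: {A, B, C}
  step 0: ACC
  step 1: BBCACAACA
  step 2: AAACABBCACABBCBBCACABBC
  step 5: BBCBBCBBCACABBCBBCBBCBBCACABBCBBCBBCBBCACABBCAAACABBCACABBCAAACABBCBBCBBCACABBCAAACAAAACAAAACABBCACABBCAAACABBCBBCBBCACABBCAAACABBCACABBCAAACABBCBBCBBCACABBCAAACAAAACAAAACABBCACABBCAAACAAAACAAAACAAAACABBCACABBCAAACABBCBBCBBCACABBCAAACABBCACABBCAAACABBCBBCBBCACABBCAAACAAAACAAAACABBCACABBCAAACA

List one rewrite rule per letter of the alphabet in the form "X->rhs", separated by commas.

A->BBC, B->A, C->ACA

  step 1 ⇒ step 2: BBCACAACA ⇒ A·A·ACA·BBC·ACA·BBC·BBC·ACA·BBC
    A ↦ BBC
    B ↦ A
    C ↦ ACA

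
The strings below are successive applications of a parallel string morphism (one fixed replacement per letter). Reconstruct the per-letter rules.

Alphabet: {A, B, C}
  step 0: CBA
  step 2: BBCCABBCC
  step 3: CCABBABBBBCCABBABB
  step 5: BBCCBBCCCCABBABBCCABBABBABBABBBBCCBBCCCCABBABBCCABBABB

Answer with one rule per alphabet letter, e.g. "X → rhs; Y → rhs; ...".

A->BB, B->C, C->ABB

  step 2 ⇒ step 3: BBCCABBCC ⇒ C·C·ABB·ABB·BB·C·C·ABB·ABB
    A ↦ BB
    B ↦ C
    C ↦ ABB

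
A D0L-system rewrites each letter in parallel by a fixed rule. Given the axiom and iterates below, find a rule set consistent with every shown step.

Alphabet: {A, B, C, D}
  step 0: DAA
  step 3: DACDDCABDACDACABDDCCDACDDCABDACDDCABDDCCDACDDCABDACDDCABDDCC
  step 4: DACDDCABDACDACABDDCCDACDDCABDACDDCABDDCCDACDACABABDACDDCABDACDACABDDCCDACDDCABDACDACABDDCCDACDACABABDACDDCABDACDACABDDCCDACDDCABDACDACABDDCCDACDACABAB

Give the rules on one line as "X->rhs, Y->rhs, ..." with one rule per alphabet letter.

  step 3 ⇒ step 4: DACDDCABDACDACABDDCCDACDDCABDACDDCABDDCCDACDDCABDACDDCABDDCC ⇒ DAC·DDC·AB·DAC·DAC·AB·DDC·C·DAC·DDC·AB·DAC·DDC·AB·DDC·C·DAC·DAC·AB·AB·DAC·DDC·AB·DAC·DAC·AB·DDC·C·DAC·DDC·AB·DAC·DAC·AB·DDC·C·DAC·DAC·AB·AB·DAC·DDC·AB·DAC·DAC·AB·DDC·C·DAC·DDC·AB·DAC·DAC·AB·DDC·C·DAC·DAC·AB·AB
    A ↦ DDC
    B ↦ C
    C ↦ AB
    D ↦ DAC

A->DDC, B->C, C->AB, D->DAC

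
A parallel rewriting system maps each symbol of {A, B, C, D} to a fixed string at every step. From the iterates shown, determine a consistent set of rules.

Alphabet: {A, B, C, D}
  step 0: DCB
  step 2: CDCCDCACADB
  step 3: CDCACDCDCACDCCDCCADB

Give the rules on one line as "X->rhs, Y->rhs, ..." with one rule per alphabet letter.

  step 2 ⇒ step 3: CDCCDCACADB ⇒ CD·CA·CD·CD·CA·CD·C·CD·C·CA·DB
    A ↦ C
    B ↦ DB
    C ↦ CD
    D ↦ CA

A->C, B->DB, C->CD, D->CA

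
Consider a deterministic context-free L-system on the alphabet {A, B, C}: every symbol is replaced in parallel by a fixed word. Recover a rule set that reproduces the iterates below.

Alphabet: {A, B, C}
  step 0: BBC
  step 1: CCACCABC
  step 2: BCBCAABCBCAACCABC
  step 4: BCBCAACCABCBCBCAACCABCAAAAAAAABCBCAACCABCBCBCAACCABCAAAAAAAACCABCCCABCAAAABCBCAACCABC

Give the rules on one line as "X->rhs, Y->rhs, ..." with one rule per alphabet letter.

A->AA, B->CCA, C->BC

  step 1 ⇒ step 2: CCACCABC ⇒ BC·BC·AA·BC·BC·AA·CCA·BC
    A ↦ AA
    B ↦ CCA
    C ↦ BC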